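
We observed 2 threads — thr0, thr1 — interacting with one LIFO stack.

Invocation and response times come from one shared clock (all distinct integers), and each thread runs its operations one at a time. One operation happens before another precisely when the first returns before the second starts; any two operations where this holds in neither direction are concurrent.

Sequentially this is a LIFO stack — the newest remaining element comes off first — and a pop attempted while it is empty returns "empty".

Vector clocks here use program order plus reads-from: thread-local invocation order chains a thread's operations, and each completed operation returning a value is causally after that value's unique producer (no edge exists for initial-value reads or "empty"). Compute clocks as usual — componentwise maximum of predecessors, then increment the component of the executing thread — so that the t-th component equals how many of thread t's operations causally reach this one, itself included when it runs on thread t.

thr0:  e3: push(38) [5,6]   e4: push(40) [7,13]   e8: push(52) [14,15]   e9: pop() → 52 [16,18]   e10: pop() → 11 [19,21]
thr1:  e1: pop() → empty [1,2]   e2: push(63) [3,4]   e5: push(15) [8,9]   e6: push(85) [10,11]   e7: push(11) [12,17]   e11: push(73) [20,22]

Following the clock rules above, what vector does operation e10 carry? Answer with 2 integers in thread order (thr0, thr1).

(5, 5)

e1 (invocation 1): nothing precedes it; thr1's component alone gives (0, 1)
e3 (invocation 5): nothing precedes it; thr0's component alone gives (1, 0)
invoked at 3, e2 merges VC(e1)=(0, 1) and bumps thr1's slot → (0, 2)
invoked at 7, e4 merges VC(e3)=(1, 0) and bumps thr0's slot → (2, 0)
invoked at 8, e5 merges VC(e2)=(0, 2) and bumps thr1's slot → (0, 3)
invoked at 14, e8 merges VC(e4)=(2, 0) and bumps thr0's slot → (3, 0)
invoked at 10, e6 merges VC(e5)=(0, 3) and bumps thr1's slot → (0, 4)
invoked at 16, e9 merges VC(e8)=(3, 0) and bumps thr0's slot → (4, 0)
invoked at 12, e7 merges VC(e6)=(0, 4) and bumps thr1's slot → (0, 5)
invoked at 20, e11 merges VC(e7)=(0, 5) and bumps thr1's slot → (0, 6)
invoked at 19, e10 merges VC(e7)=(0, 5), VC(e9)=(4, 0) and bumps thr0's slot → (5, 5)
target: VC(e10) = (5, 5)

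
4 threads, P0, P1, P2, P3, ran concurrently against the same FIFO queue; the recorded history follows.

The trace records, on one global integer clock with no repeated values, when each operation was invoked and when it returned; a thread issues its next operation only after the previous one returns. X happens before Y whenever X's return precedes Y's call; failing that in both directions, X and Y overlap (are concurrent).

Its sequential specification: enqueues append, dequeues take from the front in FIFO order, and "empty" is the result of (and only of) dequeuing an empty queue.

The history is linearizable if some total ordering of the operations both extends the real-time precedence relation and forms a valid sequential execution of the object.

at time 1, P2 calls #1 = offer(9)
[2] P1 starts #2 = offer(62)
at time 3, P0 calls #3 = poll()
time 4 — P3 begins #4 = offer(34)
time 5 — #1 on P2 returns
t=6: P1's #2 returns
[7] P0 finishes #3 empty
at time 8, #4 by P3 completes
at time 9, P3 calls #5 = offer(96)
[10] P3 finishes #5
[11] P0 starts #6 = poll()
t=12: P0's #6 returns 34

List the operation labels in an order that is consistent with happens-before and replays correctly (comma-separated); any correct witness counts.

step 1: #3 poll() → empty — queue <>
step 2: #4 offer(34) — queue <34>
step 3: #1 offer(9) — queue <34,9>
step 4: #2 offer(62) — queue <34,9,62>
step 5: #5 offer(96) — queue <34,9,62,96>
step 6: #6 poll() → 34 — queue <9,62,96>

#3, #4, #1, #2, #5, #6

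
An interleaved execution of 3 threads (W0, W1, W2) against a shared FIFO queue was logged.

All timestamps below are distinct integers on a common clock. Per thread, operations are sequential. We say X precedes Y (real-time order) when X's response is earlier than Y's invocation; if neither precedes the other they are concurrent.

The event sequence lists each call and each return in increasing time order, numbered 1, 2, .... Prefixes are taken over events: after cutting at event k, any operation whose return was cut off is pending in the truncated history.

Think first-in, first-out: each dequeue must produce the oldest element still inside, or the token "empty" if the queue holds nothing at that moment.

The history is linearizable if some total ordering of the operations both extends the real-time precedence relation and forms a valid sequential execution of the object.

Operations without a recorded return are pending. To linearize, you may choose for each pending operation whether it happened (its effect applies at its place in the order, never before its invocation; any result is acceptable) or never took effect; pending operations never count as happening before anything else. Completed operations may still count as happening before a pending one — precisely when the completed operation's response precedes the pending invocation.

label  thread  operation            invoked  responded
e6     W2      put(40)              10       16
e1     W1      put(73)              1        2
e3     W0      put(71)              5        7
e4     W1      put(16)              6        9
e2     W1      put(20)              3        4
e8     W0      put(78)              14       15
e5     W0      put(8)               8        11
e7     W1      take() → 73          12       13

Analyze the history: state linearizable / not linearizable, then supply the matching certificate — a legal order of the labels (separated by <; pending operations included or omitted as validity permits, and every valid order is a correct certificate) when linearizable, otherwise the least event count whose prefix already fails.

step 1: e1 put(73) — queue <73>
step 2: e2 put(20) — queue <73,20>
step 3: e3 put(71) — queue <73,20,71>
step 4: e4 put(16) — queue <73,20,71,16>
step 5: e5 put(8) — queue <73,20,71,16,8>
step 6: e6 put(40) — queue <73,20,71,16,8,40>
step 7: e7 take() → 73 — queue <20,71,16,8,40>
step 8: e8 put(78) — queue <20,71,16,8,40,78>

linearizable — witness: e1 < e2 < e3 < e4 < e5 < e6 < e7 < e8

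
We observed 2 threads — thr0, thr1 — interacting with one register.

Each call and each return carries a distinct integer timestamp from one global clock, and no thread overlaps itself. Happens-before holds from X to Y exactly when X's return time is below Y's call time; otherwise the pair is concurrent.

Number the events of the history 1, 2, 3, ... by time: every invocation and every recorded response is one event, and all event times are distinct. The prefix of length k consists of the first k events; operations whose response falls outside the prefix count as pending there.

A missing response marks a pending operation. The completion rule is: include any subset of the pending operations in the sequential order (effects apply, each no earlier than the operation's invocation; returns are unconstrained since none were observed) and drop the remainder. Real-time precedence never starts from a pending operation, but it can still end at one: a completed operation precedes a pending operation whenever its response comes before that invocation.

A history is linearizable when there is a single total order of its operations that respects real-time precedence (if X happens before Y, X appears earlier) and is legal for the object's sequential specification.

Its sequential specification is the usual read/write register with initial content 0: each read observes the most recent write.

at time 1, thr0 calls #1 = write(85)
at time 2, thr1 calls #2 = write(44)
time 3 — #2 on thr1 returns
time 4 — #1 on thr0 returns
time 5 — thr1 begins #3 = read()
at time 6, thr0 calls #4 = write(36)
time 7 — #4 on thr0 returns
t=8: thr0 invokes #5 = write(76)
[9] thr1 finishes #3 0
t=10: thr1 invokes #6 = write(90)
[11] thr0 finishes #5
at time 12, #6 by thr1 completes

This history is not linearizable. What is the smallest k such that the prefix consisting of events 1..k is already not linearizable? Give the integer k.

9

one valid order for events 1..8 is #1, #2, #3, #4:
1. #1 write(85), leaving value 85
2. #2 write(44), leaving value 44
3. #3 read() (pending, included), leaving value 44
4. #4 write(36), leaving value 36
adding event 9 (#3 responds at 9) leaves no legal real-time order
no completion choice of the 1 pending operation (#5) rescues it — every subset was tried
sample order #1, #2, #3, #4 (pending dropped) stalls at step 3 — #3 read() → 0 has no legal effect
sample order #1, #2, #4, #3 (pending dropped) stalls at step 4 — #3 read() → 0 has no legal effect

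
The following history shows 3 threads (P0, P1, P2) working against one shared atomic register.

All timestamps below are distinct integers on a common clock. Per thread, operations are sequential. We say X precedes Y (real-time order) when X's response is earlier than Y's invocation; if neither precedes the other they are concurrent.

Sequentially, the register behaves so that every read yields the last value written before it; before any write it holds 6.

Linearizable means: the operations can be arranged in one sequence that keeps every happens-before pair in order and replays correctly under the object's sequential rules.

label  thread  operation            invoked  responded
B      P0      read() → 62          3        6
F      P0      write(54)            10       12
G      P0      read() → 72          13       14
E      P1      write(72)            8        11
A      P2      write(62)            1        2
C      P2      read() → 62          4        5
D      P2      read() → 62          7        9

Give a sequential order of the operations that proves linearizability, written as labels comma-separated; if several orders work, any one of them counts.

A, B, C, D, F, E, G

1. A write(62), leaving value 62
2. B read() → 62, leaving value 62
3. C read() → 62, leaving value 62
4. D read() → 62, leaving value 62
5. F write(54), leaving value 54
6. E write(72), leaving value 72
7. G read() → 72, leaving value 72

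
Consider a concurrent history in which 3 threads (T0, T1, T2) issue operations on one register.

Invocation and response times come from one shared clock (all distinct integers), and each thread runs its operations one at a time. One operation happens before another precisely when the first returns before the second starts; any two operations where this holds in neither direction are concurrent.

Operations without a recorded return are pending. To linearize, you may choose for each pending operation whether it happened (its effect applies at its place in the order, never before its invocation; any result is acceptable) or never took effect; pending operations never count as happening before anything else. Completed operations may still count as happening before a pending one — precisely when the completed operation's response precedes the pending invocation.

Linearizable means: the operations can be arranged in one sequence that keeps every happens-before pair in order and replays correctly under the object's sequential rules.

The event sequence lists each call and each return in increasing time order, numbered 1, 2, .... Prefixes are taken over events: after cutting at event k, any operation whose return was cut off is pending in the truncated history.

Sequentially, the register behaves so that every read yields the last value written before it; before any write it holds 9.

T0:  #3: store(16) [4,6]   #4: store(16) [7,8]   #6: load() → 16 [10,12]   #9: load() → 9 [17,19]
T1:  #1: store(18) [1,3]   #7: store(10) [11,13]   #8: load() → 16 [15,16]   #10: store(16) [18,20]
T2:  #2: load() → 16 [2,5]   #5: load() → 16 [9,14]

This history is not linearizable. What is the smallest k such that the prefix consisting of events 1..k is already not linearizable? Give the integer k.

events 1..15 are linearizable, e.g. via #1, #3, #2, #4, #5, #6, #7:
after step 1 (#1 store(18)): value 18
after step 2 (#3 store(16)): value 16
after step 3 (#2 load() → 16): value 16
after step 4 (#4 store(16)): value 16
after step 5 (#5 load() → 16): value 16
after step 6 (#6 load() → 16): value 16
after step 7 (#7 store(10)): value 10
event 16 — #8's response, time 16 — after it, nothing linearizes
take #1, #2, #3, #4, #5, #6, #7, #8: step 2 already fails, because #2 load() → 16 cannot occur there
take #1, #2, #3, #4, #5, #7, #6, #8: step 2 already fails, because #2 load() → 16 cannot occur there

16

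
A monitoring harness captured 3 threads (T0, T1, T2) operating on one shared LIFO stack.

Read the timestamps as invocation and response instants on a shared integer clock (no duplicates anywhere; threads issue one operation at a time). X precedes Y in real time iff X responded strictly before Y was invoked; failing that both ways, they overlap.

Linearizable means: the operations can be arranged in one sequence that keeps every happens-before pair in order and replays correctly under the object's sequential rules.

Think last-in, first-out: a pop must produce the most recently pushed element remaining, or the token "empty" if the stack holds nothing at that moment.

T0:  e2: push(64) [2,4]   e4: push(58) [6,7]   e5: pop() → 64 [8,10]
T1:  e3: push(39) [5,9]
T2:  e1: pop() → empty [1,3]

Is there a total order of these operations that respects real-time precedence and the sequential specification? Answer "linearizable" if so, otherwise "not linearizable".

prefix check: 1..9 passes, 1..10 fails once e5's time-10 response joins
6 orders of the 5 completed LIFO stack ops respect real time; none is legal
e.g. e1, e2, e3, e4, e5: illegal at step 5, since e5 pop() → 64 cannot apply there
e.g. e1, e2, e4, e3, e5: illegal at step 5, since e5 pop() → 64 cannot apply there

not linearizable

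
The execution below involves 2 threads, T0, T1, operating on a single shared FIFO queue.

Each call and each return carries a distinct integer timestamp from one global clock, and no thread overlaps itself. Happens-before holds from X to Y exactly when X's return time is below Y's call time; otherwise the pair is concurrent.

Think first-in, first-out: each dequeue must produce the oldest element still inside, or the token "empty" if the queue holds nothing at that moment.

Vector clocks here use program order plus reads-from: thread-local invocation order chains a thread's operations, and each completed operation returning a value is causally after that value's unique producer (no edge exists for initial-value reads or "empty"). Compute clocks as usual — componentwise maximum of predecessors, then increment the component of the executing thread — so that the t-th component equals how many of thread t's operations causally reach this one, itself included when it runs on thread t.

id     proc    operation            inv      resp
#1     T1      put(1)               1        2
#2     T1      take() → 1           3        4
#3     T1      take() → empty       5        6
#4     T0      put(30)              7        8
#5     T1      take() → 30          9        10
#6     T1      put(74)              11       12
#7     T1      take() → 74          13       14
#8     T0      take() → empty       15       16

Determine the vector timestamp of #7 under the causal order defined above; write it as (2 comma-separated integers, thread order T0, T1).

#1, invoked 1, has no incoming edges; only T1's bump applies → (0, 1)
#4, invoked 7, has no incoming edges; only T0's bump applies → (1, 0)
merge at #2 (invoked 3): VC(#1)=(0, 1), own-thread bump on T1 → (0, 2)
merge at #8 (invoked 15): VC(#4)=(1, 0), own-thread bump on T0 → (2, 0)
merge at #3 (invoked 5): VC(#2)=(0, 2), own-thread bump on T1 → (0, 3)
merge at #5 (invoked 9): VC(#3)=(0, 3), VC(#4)=(1, 0), own-thread bump on T1 → (1, 4)
merge at #6 (invoked 11): VC(#5)=(1, 4), own-thread bump on T1 → (1, 5)
merge at #7 (invoked 13): VC(#6)=(1, 5), own-thread bump on T1 → (1, 6)
target: VC(#7) = (1, 6)

(1, 6)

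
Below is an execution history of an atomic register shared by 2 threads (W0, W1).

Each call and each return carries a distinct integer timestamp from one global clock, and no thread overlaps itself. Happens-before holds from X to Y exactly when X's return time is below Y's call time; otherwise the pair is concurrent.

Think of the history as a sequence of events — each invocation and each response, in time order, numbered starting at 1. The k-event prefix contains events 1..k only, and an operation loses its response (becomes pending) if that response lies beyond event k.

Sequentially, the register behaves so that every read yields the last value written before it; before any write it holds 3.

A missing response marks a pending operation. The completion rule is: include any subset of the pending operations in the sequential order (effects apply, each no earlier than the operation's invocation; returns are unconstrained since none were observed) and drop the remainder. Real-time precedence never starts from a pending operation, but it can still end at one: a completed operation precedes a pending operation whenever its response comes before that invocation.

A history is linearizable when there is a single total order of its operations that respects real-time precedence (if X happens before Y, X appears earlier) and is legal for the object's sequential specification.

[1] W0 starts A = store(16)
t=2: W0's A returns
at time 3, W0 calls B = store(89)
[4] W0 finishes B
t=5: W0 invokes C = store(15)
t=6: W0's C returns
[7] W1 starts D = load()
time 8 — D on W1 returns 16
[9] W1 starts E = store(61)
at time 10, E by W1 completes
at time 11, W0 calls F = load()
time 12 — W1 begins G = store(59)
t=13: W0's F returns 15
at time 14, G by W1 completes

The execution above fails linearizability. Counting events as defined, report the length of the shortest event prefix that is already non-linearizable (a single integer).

events 1..7 are linearizable, e.g. via A, B, C:
1. A store(16), leaving value 16
2. B store(89), leaving value 89
3. C store(15), leaving value 15
once event 8 joins (D's response, time 8), exhaustive search finds no witness
take A, B, C, D: step 4 already fails, because D load() → 16 cannot occur there

8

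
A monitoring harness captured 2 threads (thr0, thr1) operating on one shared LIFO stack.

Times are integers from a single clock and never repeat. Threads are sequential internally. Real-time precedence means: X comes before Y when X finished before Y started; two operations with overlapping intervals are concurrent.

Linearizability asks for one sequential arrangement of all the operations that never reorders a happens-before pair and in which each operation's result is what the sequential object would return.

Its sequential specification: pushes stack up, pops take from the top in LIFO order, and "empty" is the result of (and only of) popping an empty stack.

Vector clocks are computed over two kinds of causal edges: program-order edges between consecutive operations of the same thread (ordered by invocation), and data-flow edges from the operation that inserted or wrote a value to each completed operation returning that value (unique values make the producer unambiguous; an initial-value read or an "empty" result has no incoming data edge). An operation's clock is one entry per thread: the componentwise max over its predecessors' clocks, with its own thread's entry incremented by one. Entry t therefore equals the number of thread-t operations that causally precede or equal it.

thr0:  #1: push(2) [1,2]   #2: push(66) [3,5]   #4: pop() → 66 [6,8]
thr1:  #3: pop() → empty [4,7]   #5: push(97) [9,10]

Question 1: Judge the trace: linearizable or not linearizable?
prefix check: 1..6 passes, 1..7 fails once #3's time-7 response joins
real-time-consistent orders of the 3 completed operations: 2 — all fail the LIFO stack replay
include/drop combinations of the 1 pending operation (#4) were all tried; none helps
sample order #1, #2, #3 (pending dropped) stalls at step 3 — #3 pop() → empty has no legal effect
sample order #1, #3, #2 (pending dropped) stalls at step 2 — #3 pop() → empty has no legal effect

not linearizable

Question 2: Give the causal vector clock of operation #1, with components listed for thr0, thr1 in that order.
VC(#3, invoked at 4): no causal predecessors; +1 on thr1 → (0, 1)
VC(#1, invoked at 1): no causal predecessors; +1 on thr0 → (1, 0)
invoked at 9, #5 merges VC(#3)=(0, 1) and bumps thr1's slot → (0, 2)
invoked at 3, #2 merges VC(#1)=(1, 0) and bumps thr0's slot → (2, 0)
invoked at 6, #4 merges VC(#2)=(2, 0) and bumps thr0's slot → (3, 0)
target: VC(#1) = (1, 0)

(1, 0)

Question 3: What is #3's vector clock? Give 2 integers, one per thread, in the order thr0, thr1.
#3, invoked 4, has no incoming edges; only thr1's bump applies → (0, 1)
#1, invoked 1, has no incoming edges; only thr0's bump applies → (1, 0)
merge at #5 (invoked 9): VC(#3)=(0, 1), own-thread bump on thr1 → (0, 2)
merge at #2 (invoked 3): VC(#1)=(1, 0), own-thread bump on thr0 → (2, 0)
merge at #4 (invoked 6): VC(#2)=(2, 0), own-thread bump on thr0 → (3, 0)
target: VC(#3) = (0, 1)

(0, 1)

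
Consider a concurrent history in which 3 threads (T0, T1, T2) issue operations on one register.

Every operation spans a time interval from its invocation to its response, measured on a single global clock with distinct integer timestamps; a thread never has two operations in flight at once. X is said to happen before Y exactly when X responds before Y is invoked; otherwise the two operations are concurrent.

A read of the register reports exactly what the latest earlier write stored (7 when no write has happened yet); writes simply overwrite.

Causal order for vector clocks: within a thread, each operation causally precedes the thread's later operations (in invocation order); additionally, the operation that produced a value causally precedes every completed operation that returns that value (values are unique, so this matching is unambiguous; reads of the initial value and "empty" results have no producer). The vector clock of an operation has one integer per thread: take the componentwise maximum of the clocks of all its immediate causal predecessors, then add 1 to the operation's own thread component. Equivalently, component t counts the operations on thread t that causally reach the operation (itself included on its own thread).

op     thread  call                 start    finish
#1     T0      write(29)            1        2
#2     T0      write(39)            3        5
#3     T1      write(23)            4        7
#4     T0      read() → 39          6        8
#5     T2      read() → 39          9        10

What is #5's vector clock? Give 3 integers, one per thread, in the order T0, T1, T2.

#3, invoked 4, has no incoming edges; only T1's bump applies → (0, 1, 0)
#1, invoked 1, has no incoming edges; only T0's bump applies → (1, 0, 0)
invoked at 3, #2 merges VC(#1)=(1, 0, 0) and bumps T0's slot → (2, 0, 0)
invoked at 9, #5 merges VC(#2)=(2, 0, 0) and bumps T2's slot → (2, 0, 1)
invoked at 6, #4 merges VC(#2)=(2, 0, 0) and bumps T0's slot → (3, 0, 0)
target: VC(#5) = (2, 0, 1)

(2, 0, 1)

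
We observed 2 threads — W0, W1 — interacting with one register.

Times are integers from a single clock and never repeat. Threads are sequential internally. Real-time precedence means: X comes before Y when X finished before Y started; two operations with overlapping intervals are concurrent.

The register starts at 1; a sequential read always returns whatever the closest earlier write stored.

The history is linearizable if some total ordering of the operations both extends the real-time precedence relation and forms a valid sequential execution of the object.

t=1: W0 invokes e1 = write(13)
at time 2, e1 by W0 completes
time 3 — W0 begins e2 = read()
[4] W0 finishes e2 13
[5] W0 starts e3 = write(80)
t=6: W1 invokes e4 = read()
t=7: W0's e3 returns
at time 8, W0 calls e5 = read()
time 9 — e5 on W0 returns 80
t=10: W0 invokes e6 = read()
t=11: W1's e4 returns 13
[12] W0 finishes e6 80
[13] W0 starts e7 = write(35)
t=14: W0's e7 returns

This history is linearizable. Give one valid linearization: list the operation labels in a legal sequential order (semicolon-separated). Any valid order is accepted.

e1; e2; e4; e3; e5; e6; e7

1. e1 write(13), leaving value 13
2. e2 read() → 13, leaving value 13
3. e4 read() → 13, leaving value 13
4. e3 write(80), leaving value 80
5. e5 read() → 80, leaving value 80
6. e6 read() → 80, leaving value 80
7. e7 write(35), leaving value 35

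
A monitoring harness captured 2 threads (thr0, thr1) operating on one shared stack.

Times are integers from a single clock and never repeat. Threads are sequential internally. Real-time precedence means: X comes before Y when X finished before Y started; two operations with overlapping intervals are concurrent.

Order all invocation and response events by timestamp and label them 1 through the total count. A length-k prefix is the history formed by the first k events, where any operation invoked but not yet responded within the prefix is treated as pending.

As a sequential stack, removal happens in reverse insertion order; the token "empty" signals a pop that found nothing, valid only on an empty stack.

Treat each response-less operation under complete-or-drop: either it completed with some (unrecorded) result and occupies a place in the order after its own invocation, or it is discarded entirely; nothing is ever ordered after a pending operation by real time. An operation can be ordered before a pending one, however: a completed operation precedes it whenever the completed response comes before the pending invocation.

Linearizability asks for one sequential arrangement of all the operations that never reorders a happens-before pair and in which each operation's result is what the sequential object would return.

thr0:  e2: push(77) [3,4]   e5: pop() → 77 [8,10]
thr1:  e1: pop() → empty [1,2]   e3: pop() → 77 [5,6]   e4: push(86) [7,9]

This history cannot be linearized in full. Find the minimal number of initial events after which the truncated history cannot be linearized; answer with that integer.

10

events 1..9 are linearizable; a witness order is e1, e2, e3, e4:
step 1: e1 pop() → empty — stack <>
step 2: e2 push(77) — stack <77>
step 3: e3 pop() → 77 — stack <>
step 4: e4 push(86) — stack <86>
with event 10 included (e5 responding at time 10), all real-time-consistent orders fail
for example e1, e2, e3, e4, e5 fails at step 5: e5 pop() → 77 is not legal there
for example e1, e2, e3, e5, e4 fails at step 4: e5 pop() → 77 is not legal there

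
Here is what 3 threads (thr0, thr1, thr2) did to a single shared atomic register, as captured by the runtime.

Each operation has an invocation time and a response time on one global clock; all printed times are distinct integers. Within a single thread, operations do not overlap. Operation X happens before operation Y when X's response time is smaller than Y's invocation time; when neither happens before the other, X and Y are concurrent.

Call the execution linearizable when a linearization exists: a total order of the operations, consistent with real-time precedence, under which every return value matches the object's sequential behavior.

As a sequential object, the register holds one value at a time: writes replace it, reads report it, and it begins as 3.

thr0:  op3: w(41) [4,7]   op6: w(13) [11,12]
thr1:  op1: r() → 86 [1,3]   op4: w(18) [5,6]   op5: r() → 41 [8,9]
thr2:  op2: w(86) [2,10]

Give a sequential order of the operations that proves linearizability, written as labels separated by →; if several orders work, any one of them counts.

1. op2 w(86), leaving value 86
2. op1 r() → 86, leaving value 86
3. op4 w(18), leaving value 18
4. op3 w(41), leaving value 41
5. op5 r() → 41, leaving value 41
6. op6 w(13), leaving value 13

op2 → op1 → op4 → op3 → op5 → op6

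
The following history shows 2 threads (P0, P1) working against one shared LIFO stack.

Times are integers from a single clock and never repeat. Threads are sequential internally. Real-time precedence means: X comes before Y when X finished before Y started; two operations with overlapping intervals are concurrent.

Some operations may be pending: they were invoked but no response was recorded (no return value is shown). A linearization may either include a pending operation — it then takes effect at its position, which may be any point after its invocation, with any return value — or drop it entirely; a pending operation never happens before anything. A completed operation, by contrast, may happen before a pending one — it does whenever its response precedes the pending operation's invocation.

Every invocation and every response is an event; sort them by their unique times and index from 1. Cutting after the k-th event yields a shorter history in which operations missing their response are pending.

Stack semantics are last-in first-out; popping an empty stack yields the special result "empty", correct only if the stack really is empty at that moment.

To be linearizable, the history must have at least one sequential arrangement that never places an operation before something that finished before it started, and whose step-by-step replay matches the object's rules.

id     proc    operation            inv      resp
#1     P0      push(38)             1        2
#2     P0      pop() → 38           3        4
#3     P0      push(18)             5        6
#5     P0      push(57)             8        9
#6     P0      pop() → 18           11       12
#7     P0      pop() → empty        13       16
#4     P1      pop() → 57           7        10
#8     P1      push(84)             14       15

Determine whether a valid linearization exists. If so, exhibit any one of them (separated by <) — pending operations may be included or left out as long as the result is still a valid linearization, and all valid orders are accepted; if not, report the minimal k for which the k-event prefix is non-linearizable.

step 1: #1 push(38) — stack <38>
step 2: #2 pop() → 38 — stack <>
step 3: #3 push(18) — stack <18>
step 4: #5 push(57) — stack <18,57>
step 5: #4 pop() → 57 — stack <18>
step 6: #6 pop() → 18 — stack <>
step 7: #7 pop() → empty — stack <>
step 8: #8 push(84) — stack <84>

linearizable — witness: #1 < #2 < #3 < #5 < #4 < #6 < #7 < #8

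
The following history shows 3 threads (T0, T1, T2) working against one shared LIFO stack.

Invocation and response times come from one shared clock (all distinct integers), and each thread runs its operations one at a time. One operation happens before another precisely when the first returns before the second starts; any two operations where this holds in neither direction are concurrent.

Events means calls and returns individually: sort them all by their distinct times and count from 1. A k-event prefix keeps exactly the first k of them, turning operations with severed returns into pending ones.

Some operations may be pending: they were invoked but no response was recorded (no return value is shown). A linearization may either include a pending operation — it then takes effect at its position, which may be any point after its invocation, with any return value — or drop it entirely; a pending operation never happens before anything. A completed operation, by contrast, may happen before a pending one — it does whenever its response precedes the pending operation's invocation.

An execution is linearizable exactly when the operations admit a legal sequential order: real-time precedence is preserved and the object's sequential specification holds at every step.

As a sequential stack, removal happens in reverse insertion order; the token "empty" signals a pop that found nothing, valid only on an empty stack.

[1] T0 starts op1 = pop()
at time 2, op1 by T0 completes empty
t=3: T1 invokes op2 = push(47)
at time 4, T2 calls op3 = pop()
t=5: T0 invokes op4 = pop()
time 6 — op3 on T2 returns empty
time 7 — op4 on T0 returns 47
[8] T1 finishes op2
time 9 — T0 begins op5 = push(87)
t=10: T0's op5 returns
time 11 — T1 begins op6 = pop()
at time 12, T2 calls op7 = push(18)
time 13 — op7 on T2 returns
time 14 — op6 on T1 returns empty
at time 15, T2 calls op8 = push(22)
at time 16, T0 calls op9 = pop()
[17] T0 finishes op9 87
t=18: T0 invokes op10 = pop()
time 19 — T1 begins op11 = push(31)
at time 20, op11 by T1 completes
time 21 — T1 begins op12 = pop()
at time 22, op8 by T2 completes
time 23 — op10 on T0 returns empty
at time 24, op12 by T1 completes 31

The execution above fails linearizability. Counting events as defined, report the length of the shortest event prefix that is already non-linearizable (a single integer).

14

events 1..13 are still linearizable — one witness is op1, op2, op4, op3, op5, op6, op7:
after step 1 (op1 pop() → empty): stack <>
after step 2 (op2 push(47)): stack <47>
after step 3 (op4 pop() → 47): stack <>
after step 4 (op3 pop() → empty): stack <>
after step 5 (op5 push(87)): stack <87>
after step 6 (op6 pop() (pending, included)): stack <>
after step 7 (op7 push(18)): stack <18>
adding event 14 (op6 responds at 14) leaves no legal real-time order
take op1, op2, op3, op4, op5, op6, op7: step 3 already fails, because op3 pop() → empty cannot occur there
take op1, op2, op3, op4, op5, op7, op6: step 3 already fails, because op3 pop() → empty cannot occur there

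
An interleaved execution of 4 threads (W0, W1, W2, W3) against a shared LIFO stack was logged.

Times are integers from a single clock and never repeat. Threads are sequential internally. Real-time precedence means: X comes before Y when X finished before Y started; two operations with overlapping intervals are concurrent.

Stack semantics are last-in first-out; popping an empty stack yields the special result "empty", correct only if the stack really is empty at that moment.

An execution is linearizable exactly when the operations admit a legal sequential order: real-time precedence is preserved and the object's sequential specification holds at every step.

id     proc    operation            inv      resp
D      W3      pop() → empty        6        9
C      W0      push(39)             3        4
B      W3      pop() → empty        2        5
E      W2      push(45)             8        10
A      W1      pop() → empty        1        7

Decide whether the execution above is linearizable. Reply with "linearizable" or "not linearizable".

through event 8 a valid linearization exists; event 9 (D responding at time 9) ends that
checked exhaustively: 8 real-time-consistent orders of 4 completed operations, zero legal LIFO stack replays
no completion choice of the 1 pending operation (E) rescues it — every subset was tried
take A, B, C, D (pending dropped): step 4 already fails, because D pop() → empty cannot occur there
take A, C, B, D (pending dropped): step 3 already fails, because B pop() → empty cannot occur there

not linearizable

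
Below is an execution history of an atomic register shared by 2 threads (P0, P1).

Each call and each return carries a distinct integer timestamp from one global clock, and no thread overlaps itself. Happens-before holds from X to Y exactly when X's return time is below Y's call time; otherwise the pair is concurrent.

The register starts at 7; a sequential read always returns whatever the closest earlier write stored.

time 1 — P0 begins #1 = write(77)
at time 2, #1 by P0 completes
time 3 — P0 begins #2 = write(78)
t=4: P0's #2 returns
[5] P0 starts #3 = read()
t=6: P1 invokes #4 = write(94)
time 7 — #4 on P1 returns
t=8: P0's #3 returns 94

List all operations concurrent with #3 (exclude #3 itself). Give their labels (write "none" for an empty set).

#4

overlap test against #3 [5,8]: concurrent iff the interval meets 5..8
#1 [1,2]: before
#2 [3,4]: before
#4 [6,7]: concurrent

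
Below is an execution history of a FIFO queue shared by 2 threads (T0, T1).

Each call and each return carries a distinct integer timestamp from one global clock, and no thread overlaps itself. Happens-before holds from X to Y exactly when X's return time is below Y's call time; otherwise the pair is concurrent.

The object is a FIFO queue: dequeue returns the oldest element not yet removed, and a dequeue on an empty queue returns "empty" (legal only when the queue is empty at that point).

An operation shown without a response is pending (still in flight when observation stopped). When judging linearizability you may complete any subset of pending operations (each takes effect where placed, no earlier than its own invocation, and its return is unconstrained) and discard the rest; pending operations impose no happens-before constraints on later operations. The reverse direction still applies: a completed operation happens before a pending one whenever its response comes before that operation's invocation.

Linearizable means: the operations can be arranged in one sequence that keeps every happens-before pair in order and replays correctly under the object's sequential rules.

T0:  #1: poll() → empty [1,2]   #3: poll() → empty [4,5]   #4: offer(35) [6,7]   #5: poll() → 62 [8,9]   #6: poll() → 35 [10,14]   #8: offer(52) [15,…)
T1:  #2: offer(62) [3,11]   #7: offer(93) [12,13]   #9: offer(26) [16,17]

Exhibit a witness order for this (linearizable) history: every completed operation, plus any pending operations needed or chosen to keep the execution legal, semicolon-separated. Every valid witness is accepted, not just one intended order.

step 1: #1 poll() → empty — queue <>
step 2: #3 poll() → empty — queue <>
step 3: #2 offer(62) — queue <62>
step 4: #4 offer(35) — queue <62,35>
step 5: #5 poll() → 62 — queue <35>
step 6: #6 poll() → 35 — queue <>
step 7: #7 offer(93) — queue <93>
step 8: #8 offer(52) (pending, included) — queue <93,52>
step 9: #9 offer(26) — queue <93,52,26>

#1; #3; #2; #4; #5; #6; #7; #8; #9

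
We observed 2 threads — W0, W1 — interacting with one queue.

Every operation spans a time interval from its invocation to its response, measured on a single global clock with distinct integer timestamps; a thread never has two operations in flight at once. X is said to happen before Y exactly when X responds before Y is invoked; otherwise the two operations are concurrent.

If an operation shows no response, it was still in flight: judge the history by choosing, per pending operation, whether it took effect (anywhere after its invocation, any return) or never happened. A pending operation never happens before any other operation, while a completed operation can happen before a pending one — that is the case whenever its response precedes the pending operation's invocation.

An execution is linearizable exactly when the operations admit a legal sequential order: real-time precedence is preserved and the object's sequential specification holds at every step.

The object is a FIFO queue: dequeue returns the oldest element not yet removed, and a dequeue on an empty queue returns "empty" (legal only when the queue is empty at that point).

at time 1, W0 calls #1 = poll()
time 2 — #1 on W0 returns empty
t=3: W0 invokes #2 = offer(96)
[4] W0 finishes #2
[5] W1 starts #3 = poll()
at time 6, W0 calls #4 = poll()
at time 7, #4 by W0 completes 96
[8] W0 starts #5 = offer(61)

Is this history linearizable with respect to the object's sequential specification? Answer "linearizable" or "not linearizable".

linearizable

witness order: #1, #2, #4
1. #1 poll() → empty, leaving queue <>
2. #2 offer(96), leaving queue <96>
3. #4 poll() → 96, leaving queue <>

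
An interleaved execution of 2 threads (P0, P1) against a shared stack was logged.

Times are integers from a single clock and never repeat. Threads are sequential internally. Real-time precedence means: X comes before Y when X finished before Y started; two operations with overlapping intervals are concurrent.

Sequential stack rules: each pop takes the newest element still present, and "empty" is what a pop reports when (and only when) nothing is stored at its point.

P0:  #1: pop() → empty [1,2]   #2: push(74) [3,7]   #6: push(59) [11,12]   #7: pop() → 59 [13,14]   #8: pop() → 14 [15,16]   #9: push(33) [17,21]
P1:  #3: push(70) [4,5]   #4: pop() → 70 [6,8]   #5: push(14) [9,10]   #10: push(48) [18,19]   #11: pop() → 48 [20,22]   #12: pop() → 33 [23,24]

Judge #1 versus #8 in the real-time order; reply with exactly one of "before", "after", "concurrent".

#1 spans [1,2], #8 spans [15,16]
resp(#1)=2 < inv(#8)=15

before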